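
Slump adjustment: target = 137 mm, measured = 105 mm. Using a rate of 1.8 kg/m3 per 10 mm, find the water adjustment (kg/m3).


Difference = 137 - 105 = 32 mm
Water adjustment = 32 * 1.8 / 10 = 5.8 kg/m3

5.8


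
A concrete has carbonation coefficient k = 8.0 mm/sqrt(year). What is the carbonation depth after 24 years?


depth = k * sqrt(t)
= 8.0 * sqrt(24)
= 39.19 mm

39.19


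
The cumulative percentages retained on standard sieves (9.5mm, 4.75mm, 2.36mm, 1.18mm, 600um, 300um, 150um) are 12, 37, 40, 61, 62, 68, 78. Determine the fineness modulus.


FM = sum(cumulative % retained) / 100
= 358 / 100
= 3.58

3.58


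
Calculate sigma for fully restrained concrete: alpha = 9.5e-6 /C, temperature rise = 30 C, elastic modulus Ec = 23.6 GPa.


sigma = alpha * dT * Ec
= 9.5e-6 * 30 * 23.6 * 1000
= 6.726 MPa

6.726


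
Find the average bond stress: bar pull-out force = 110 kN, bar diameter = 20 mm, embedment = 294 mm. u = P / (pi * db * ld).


u = P / (pi * db * ld)
= 110 * 1000 / (pi * 20 * 294)
= 5.955 MPa

5.955


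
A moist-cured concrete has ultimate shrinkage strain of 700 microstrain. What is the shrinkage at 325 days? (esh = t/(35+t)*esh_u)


esh(325) = 325 / (35 + 325) * 700
= 325 / 360 * 700
= 631.9 microstrain

631.9


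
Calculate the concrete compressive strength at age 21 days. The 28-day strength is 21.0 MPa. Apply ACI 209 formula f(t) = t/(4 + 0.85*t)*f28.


f(21) = 21 / (4 + 0.85 * 21) * 21.0
= 21 / 21.85 * 21.0
= 20.18 MPa

20.18


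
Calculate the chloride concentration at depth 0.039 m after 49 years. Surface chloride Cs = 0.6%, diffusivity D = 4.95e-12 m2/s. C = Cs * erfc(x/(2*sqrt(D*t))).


t_seconds = 49 * 365.25 * 24 * 3600 = 1546322400.0 s
arg = 0.039 / (2 * sqrt(4.95e-12 * 1546322400.0))
= 0.2229
erfc(0.2229) = 0.7526
C = 0.6 * 0.7526 = 0.4516%

0.4516


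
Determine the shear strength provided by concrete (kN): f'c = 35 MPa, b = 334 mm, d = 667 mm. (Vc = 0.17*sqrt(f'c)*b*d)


Vc = 0.17 * sqrt(35) * 334 * 667 / 1000
= 224.06 kN

224.06


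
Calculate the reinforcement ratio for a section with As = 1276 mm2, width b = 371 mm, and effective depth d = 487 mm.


rho = As / (b * d)
= 1276 / (371 * 487)
= 0.0071

0.0071


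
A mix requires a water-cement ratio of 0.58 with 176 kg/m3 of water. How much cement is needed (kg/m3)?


Cement = water / (w/c)
= 176 / 0.58
= 303.4 kg/m3

303.4


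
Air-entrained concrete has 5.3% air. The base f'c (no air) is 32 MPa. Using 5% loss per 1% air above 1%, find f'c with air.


Strength loss = (5.3 - 1) * 5 = 21.5%
f'c = 32 * (1 - 21.5/100)
= 25.12 MPa

25.12


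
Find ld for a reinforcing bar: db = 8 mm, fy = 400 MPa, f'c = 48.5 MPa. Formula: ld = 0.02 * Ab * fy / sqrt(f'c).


Ab = pi * 8^2 / 4 = 50.265 mm2
ld = 0.02 * 50.265 * 400 / sqrt(48.5)
= 57.7 mm

57.7


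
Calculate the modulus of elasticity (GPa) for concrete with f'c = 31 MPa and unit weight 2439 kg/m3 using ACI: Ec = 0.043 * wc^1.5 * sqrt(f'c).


Ec = 0.043 * 2439^1.5 * sqrt(31) / 1000
= 28.84 GPa

28.84


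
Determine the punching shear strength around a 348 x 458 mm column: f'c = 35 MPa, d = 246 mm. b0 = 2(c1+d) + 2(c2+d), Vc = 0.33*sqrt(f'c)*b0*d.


b0 = 2*(348 + 246) + 2*(458 + 246) = 2596 mm
Vc = 0.33 * sqrt(35) * 2596 * 246 / 1000
= 1246.77 kN

1246.77


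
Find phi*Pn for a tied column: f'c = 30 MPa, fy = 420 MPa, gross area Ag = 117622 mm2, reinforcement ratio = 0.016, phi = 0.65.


Ast = rho * Ag = 0.016 * 117622 = 1881.952 mm2
phi*Pn = 0.65 * 0.80 * (0.85 * 30 * (117622 - 1881.952) + 420 * 1881.952) / 1000
= 1945.73 kN

1945.73


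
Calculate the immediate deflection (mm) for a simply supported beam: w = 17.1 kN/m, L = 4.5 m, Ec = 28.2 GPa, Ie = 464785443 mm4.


Convert: L = 4.5 m = 4500 mm, Ec = 28.2 GPa = 28200 MPa
delta = 5 * 17.1 * 4500^4 / (384 * 28200 * 464785443)
= 6.97 mm

6.97


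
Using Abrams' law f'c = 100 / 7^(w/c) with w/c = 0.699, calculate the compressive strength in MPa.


f'c = 100 / 7^0.699
= 100 / 3.897
= 25.66 MPa

25.66


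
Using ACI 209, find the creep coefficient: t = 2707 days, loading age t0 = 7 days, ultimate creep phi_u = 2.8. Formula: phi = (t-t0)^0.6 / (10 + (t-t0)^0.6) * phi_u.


dt = 2707 - 7 = 2700
phi = 2700^0.6 / (10 + 2700^0.6) * 2.8
= 2.575

2.575


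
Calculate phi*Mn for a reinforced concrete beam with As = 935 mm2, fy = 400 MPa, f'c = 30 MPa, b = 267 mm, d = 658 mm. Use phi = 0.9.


a = As * fy / (0.85 * f'c * b)
= 935 * 400 / (0.85 * 30 * 267)
= 54.9313 mm
Mn = As * fy * (d - a/2) / 10^6
= 235.8198 kN-m
phi*Mn = 0.9 * 235.8198 = 212.24 kN-m

212.24


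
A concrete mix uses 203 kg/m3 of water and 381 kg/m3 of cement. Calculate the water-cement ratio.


w/c = water / cement
w/c = 203 / 381 = 0.533

0.533


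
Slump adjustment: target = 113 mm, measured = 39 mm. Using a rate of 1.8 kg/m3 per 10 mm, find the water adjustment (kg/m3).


Difference = 113 - 39 = 74 mm
Water adjustment = 74 * 1.8 / 10 = 13.3 kg/m3

13.3


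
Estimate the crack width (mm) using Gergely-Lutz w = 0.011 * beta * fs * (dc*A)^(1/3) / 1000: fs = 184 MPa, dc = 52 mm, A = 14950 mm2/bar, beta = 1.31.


w = 0.011 * beta * fs * (dc * A)^(1/3) / 1000
= 0.011 * 1.31 * 184 * (52 * 14950)^(1/3) / 1000
= 0.244 mm

0.244


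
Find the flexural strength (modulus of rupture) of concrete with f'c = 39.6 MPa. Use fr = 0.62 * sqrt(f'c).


fr = 0.62 * sqrt(39.6)
= 3.902 MPa

3.902


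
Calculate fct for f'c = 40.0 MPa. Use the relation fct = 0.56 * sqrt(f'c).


fct = 0.56 * sqrt(40.0)
= 0.56 * 6.325
= 3.542 MPa

3.542


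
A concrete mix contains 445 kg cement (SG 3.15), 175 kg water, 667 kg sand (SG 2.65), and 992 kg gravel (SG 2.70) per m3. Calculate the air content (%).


Vol cement = 445 / (3.15 * 1000) = 0.14127 m3
Vol water = 175 / 1000 = 0.175 m3
Vol sand = 667 / (2.65 * 1000) = 0.251698 m3
Vol gravel = 992 / (2.70 * 1000) = 0.367407 m3
Total solid + water volume = 0.935375 m3
Air = (1 - 0.935375) * 100 = 6.46%

6.46


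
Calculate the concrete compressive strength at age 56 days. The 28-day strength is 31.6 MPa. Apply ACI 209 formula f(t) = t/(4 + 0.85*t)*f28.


f(56) = 56 / (4 + 0.85 * 56) * 31.6
= 56 / 51.6 * 31.6
= 34.29 MPa

34.29


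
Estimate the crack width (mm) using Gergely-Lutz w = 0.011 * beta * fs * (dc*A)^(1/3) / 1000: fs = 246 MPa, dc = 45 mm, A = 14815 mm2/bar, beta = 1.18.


w = 0.011 * beta * fs * (dc * A)^(1/3) / 1000
= 0.011 * 1.18 * 246 * (45 * 14815)^(1/3) / 1000
= 0.279 mm

0.279


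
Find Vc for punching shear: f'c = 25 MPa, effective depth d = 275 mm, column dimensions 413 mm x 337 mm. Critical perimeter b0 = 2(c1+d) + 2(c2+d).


b0 = 2*(413 + 275) + 2*(337 + 275) = 2600 mm
Vc = 0.33 * sqrt(25) * 2600 * 275 / 1000
= 1179.75 kN

1179.75


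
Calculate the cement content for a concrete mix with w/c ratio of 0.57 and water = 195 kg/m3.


Cement = water / (w/c)
= 195 / 0.57
= 342.1 kg/m3

342.1


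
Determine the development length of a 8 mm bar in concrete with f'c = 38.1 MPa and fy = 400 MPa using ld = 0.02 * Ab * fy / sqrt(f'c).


Ab = pi * 8^2 / 4 = 50.265 mm2
ld = 0.02 * 50.265 * 400 / sqrt(38.1)
= 65.1 mm

65.1


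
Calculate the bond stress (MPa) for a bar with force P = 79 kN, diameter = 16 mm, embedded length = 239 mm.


u = P / (pi * db * ld)
= 79 * 1000 / (pi * 16 * 239)
= 6.576 MPa

6.576


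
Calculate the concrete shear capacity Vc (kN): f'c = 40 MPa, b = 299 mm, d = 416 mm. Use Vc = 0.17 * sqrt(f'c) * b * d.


Vc = 0.17 * sqrt(40) * 299 * 416 / 1000
= 133.73 kN

133.73


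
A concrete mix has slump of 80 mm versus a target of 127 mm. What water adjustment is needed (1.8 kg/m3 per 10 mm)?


Difference = 127 - 80 = 47 mm
Water adjustment = 47 * 1.8 / 10 = 8.5 kg/m3

8.5


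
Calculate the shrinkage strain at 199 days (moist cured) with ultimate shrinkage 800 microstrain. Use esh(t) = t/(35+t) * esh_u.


esh(199) = 199 / (35 + 199) * 800
= 199 / 234 * 800
= 680.3 microstrain

680.3


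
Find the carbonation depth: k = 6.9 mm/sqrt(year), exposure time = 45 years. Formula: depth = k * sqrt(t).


depth = k * sqrt(t)
= 6.9 * sqrt(45)
= 46.29 mm

46.29


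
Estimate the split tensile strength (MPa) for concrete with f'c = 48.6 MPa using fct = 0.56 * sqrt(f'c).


fct = 0.56 * sqrt(48.6)
= 0.56 * 6.971
= 3.904 MPa

3.904


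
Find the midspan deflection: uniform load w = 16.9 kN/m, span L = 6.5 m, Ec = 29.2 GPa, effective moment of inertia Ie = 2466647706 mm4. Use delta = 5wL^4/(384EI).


Convert: L = 6.5 m = 6500 mm, Ec = 29.2 GPa = 29200 MPa
delta = 5 * 16.9 * 6500^4 / (384 * 29200 * 2466647706)
= 5.45 mm

5.45


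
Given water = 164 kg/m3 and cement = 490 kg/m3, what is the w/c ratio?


w/c = water / cement
w/c = 164 / 490 = 0.335

0.335


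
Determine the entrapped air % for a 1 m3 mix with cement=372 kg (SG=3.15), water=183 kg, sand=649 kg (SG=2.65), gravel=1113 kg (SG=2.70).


Vol cement = 372 / (3.15 * 1000) = 0.118095 m3
Vol water = 183 / 1000 = 0.183 m3
Vol sand = 649 / (2.65 * 1000) = 0.244906 m3
Vol gravel = 1113 / (2.70 * 1000) = 0.412222 m3
Total solid + water volume = 0.958223 m3
Air = (1 - 0.958223) * 100 = 4.18%

4.18


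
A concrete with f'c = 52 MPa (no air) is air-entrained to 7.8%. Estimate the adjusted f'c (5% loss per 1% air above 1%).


Strength loss = (7.8 - 1) * 5 = 34.0%
f'c = 52 * (1 - 34.0/100)
= 34.32 MPa

34.32


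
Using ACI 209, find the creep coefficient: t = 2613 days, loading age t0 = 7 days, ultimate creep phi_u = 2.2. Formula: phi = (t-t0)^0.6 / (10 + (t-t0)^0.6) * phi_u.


dt = 2613 - 7 = 2606
phi = 2606^0.6 / (10 + 2606^0.6) * 2.2
= 2.02

2.02


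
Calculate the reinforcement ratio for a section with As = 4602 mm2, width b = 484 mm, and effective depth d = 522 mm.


rho = As / (b * d)
= 4602 / (484 * 522)
= 0.0182

0.0182


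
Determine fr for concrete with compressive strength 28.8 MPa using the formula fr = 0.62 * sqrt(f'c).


fr = 0.62 * sqrt(28.8)
= 3.327 MPa

3.327


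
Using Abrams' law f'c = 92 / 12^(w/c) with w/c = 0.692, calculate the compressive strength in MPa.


f'c = 92 / 12^0.692
= 92 / 5.582
= 16.48 MPa

16.48


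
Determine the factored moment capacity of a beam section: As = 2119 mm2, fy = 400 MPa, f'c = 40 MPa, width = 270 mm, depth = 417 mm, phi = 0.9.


a = As * fy / (0.85 * f'c * b)
= 2119 * 400 / (0.85 * 40 * 270)
= 92.3312 mm
Mn = As * fy * (d - a/2) / 10^6
= 314.3193 kN-m
phi*Mn = 0.9 * 314.3193 = 282.89 kN-m

282.89


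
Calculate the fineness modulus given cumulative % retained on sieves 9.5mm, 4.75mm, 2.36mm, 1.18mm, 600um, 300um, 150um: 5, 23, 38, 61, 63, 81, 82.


FM = sum(cumulative % retained) / 100
= 353 / 100
= 3.53

3.53


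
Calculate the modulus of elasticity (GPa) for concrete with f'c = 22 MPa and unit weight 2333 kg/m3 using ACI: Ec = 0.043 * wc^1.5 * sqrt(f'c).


Ec = 0.043 * 2333^1.5 * sqrt(22) / 1000
= 22.73 GPa

22.73


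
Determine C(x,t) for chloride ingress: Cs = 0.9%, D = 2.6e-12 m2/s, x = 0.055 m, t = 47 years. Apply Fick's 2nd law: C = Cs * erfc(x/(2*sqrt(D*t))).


t_seconds = 47 * 365.25 * 24 * 3600 = 1483207200.0 s
arg = 0.055 / (2 * sqrt(2.6e-12 * 1483207200.0))
= 0.4428
erfc(0.4428) = 0.5311
C = 0.9 * 0.5311 = 0.478%

0.478


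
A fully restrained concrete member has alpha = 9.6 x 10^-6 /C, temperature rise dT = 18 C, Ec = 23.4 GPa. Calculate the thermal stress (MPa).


sigma = alpha * dT * Ec
= 9.6e-6 * 18 * 23.4 * 1000
= 4.044 MPa

4.044


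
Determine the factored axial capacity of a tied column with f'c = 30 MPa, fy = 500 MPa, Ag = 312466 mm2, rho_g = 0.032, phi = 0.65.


Ast = rho * Ag = 0.032 * 312466 = 9998.912 mm2
phi*Pn = 0.65 * 0.80 * (0.85 * 30 * (312466 - 9998.912) + 500 * 9998.912) / 1000
= 6610.43 kN

6610.43


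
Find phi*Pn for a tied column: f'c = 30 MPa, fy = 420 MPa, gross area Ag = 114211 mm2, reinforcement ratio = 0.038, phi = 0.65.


Ast = rho * Ag = 0.038 * 114211 = 4340.018 mm2
phi*Pn = 0.65 * 0.80 * (0.85 * 30 * (114211 - 4340.018) + 420 * 4340.018) / 1000
= 2404.75 kN

2404.75


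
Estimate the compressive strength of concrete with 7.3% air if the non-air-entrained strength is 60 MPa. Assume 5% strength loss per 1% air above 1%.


Strength loss = (7.3 - 1) * 5 = 31.5%
f'c = 60 * (1 - 31.5/100)
= 41.1 MPa

41.1


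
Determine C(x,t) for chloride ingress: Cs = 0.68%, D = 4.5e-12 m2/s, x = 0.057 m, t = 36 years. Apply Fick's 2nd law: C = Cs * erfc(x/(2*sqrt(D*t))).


t_seconds = 36 * 365.25 * 24 * 3600 = 1136073600.0 s
arg = 0.057 / (2 * sqrt(4.5e-12 * 1136073600.0))
= 0.3986
erfc(0.3986) = 0.573
C = 0.68 * 0.573 = 0.3896%

0.3896


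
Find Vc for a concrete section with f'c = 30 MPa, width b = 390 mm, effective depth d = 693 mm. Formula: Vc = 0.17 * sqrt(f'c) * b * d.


Vc = 0.17 * sqrt(30) * 390 * 693 / 1000
= 251.66 kN

251.66


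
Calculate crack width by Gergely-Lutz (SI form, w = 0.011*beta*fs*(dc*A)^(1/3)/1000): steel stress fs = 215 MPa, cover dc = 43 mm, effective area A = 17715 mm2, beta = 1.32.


w = 0.011 * beta * fs * (dc * A)^(1/3) / 1000
= 0.011 * 1.32 * 215 * (43 * 17715)^(1/3) / 1000
= 0.285 mm

0.285


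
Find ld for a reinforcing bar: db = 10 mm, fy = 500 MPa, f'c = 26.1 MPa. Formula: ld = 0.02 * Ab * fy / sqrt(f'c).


Ab = pi * 10^2 / 4 = 78.54 mm2
ld = 0.02 * 78.54 * 500 / sqrt(26.1)
= 153.7 mm

153.7


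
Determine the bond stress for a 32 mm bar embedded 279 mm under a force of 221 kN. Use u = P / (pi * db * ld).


u = P / (pi * db * ld)
= 221 * 1000 / (pi * 32 * 279)
= 7.879 MPa

7.879


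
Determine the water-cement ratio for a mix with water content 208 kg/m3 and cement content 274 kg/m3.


w/c = water / cement
w/c = 208 / 274 = 0.759

0.759


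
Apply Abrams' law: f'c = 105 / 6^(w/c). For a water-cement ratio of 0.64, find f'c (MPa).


f'c = 105 / 6^0.64
= 105 / 3.148
= 33.36 MPa

33.36


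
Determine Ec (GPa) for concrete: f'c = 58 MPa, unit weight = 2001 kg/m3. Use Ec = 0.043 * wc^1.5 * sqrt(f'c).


Ec = 0.043 * 2001^1.5 * sqrt(58) / 1000
= 29.31 GPa

29.31


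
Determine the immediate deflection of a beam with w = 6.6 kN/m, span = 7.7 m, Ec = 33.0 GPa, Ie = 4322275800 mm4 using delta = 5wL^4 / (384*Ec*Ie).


Convert: L = 7.7 m = 7700 mm, Ec = 33.0 GPa = 33000 MPa
delta = 5 * 6.6 * 7700^4 / (384 * 33000 * 4322275800)
= 2.12 mm

2.12


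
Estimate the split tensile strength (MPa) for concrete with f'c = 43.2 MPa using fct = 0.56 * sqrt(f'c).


fct = 0.56 * sqrt(43.2)
= 0.56 * 6.573
= 3.681 MPa

3.681


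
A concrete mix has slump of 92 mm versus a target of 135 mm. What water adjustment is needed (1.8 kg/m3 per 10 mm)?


Difference = 135 - 92 = 43 mm
Water adjustment = 43 * 1.8 / 10 = 7.7 kg/m3

7.7


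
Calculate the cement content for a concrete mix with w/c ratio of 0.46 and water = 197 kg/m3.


Cement = water / (w/c)
= 197 / 0.46
= 428.3 kg/m3

428.3


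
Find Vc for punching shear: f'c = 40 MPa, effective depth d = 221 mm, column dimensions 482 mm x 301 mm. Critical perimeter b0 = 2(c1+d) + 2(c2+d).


b0 = 2*(482 + 221) + 2*(301 + 221) = 2450 mm
Vc = 0.33 * sqrt(40) * 2450 * 221 / 1000
= 1130.06 kN

1130.06


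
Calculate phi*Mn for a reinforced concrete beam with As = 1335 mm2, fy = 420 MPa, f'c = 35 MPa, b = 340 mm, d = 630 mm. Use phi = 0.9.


a = As * fy / (0.85 * f'c * b)
= 1335 * 420 / (0.85 * 35 * 340)
= 55.4325 mm
Mn = As * fy * (d - a/2) / 10^6
= 337.7005 kN-m
phi*Mn = 0.9 * 337.7005 = 303.93 kN-m

303.93


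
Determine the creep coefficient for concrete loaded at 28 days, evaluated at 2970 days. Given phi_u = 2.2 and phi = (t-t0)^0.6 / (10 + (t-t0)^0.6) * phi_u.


dt = 2970 - 28 = 2942
phi = 2942^0.6 / (10 + 2942^0.6) * 2.2
= 2.031

2.031


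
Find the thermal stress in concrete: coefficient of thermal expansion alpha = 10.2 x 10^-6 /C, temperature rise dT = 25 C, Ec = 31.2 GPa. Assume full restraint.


sigma = alpha * dT * Ec
= 10.2e-6 * 25 * 31.2 * 1000
= 7.956 MPa

7.956


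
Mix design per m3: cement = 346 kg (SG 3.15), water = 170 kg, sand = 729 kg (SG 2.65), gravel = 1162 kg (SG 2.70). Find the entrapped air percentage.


Vol cement = 346 / (3.15 * 1000) = 0.109841 m3
Vol water = 170 / 1000 = 0.17 m3
Vol sand = 729 / (2.65 * 1000) = 0.275094 m3
Vol gravel = 1162 / (2.70 * 1000) = 0.43037 m3
Total solid + water volume = 0.985306 m3
Air = (1 - 0.985306) * 100 = 1.47%

1.47


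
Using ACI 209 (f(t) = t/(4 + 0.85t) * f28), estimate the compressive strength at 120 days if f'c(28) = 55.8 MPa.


f(120) = 120 / (4 + 0.85 * 120) * 55.8
= 120 / 106.0 * 55.8
= 63.17 MPa

63.17


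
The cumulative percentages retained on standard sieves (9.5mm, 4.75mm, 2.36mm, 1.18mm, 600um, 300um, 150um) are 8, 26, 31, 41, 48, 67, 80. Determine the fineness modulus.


FM = sum(cumulative % retained) / 100
= 301 / 100
= 3.01

3.01


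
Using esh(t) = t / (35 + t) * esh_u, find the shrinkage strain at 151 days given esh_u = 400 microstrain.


esh(151) = 151 / (35 + 151) * 400
= 151 / 186 * 400
= 324.7 microstrain

324.7


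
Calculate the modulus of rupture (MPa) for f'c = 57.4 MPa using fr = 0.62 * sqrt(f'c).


fr = 0.62 * sqrt(57.4)
= 4.697 MPa

4.697


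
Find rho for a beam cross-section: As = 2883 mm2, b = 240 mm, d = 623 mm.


rho = As / (b * d)
= 2883 / (240 * 623)
= 0.0193

0.0193


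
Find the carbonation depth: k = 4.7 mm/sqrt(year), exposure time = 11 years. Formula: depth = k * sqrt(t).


depth = k * sqrt(t)
= 4.7 * sqrt(11)
= 15.59 mm

15.59


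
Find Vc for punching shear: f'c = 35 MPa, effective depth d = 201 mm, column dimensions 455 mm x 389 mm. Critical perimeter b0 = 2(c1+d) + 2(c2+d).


b0 = 2*(455 + 201) + 2*(389 + 201) = 2492 mm
Vc = 0.33 * sqrt(35) * 2492 * 201 / 1000
= 977.89 kN

977.89


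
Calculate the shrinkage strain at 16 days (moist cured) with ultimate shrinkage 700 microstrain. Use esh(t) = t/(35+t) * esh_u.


esh(16) = 16 / (35 + 16) * 700
= 16 / 51 * 700
= 219.6 microstrain

219.6


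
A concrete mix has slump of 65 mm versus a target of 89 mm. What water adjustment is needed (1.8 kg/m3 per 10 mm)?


Difference = 89 - 65 = 24 mm
Water adjustment = 24 * 1.8 / 10 = 4.3 kg/m3

4.3


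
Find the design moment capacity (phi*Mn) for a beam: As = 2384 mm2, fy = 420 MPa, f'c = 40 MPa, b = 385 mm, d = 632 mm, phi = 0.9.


a = As * fy / (0.85 * f'c * b)
= 2384 * 420 / (0.85 * 40 * 385)
= 76.492 mm
Mn = As * fy * (d - a/2) / 10^6
= 594.514 kN-m
phi*Mn = 0.9 * 594.514 = 535.06 kN-m

535.06


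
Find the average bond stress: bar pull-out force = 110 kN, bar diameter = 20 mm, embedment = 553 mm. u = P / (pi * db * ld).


u = P / (pi * db * ld)
= 110 * 1000 / (pi * 20 * 553)
= 3.166 MPa

3.166


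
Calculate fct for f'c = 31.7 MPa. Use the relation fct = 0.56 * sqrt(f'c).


fct = 0.56 * sqrt(31.7)
= 0.56 * 5.63
= 3.153 MPa

3.153


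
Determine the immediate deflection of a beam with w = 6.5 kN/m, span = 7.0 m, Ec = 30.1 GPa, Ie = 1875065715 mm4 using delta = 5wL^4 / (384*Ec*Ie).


Convert: L = 7.0 m = 7000 mm, Ec = 30.1 GPa = 30100 MPa
delta = 5 * 6.5 * 7000^4 / (384 * 30100 * 1875065715)
= 3.6 mm

3.6


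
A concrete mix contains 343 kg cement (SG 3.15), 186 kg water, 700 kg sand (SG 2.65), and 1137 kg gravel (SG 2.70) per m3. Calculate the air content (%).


Vol cement = 343 / (3.15 * 1000) = 0.108889 m3
Vol water = 186 / 1000 = 0.186 m3
Vol sand = 700 / (2.65 * 1000) = 0.264151 m3
Vol gravel = 1137 / (2.70 * 1000) = 0.421111 m3
Total solid + water volume = 0.980151 m3
Air = (1 - 0.980151) * 100 = 1.98%

1.98


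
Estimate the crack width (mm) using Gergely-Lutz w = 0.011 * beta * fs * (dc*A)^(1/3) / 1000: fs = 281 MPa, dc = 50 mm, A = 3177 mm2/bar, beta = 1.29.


w = 0.011 * beta * fs * (dc * A)^(1/3) / 1000
= 0.011 * 1.29 * 281 * (50 * 3177)^(1/3) / 1000
= 0.216 mm

0.216


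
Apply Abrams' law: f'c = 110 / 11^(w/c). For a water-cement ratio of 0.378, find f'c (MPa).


f'c = 110 / 11^0.378
= 110 / 2.475
= 44.44 MPa

44.44


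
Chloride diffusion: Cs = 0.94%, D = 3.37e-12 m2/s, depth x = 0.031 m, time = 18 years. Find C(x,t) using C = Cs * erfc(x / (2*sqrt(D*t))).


t_seconds = 18 * 365.25 * 24 * 3600 = 568036800.0 s
arg = 0.031 / (2 * sqrt(3.37e-12 * 568036800.0))
= 0.3543
erfc(0.3543) = 0.6164
C = 0.94 * 0.6164 = 0.5794%

0.5794


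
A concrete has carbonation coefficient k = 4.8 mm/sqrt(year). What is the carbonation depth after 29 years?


depth = k * sqrt(t)
= 4.8 * sqrt(29)
= 25.85 mm

25.85


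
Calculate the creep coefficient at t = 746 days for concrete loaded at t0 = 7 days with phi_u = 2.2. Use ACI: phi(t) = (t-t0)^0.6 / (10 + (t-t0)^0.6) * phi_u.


dt = 746 - 7 = 739
phi = 739^0.6 / (10 + 739^0.6) * 2.2
= 1.849

1.849


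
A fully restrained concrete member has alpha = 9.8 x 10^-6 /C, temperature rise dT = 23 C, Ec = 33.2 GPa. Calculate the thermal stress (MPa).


sigma = alpha * dT * Ec
= 9.8e-6 * 23 * 33.2 * 1000
= 7.483 MPa

7.483


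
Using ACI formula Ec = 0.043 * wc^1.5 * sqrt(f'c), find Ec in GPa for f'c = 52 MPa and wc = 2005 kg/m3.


Ec = 0.043 * 2005^1.5 * sqrt(52) / 1000
= 27.84 GPa

27.84


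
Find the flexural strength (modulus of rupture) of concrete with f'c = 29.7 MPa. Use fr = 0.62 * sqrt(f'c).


fr = 0.62 * sqrt(29.7)
= 3.379 MPa

3.379


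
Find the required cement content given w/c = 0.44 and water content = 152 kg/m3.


Cement = water / (w/c)
= 152 / 0.44
= 345.5 kg/m3

345.5


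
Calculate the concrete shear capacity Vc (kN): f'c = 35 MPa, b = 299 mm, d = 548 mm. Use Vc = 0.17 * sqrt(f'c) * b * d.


Vc = 0.17 * sqrt(35) * 299 * 548 / 1000
= 164.79 kN

164.79


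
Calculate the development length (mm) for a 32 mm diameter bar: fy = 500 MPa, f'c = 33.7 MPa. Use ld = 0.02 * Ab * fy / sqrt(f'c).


Ab = pi * 32^2 / 4 = 804.248 mm2
ld = 0.02 * 804.248 * 500 / sqrt(33.7)
= 1385.4 mm

1385.4


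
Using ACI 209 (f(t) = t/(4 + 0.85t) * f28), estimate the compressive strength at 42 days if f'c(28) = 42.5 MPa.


f(42) = 42 / (4 + 0.85 * 42) * 42.5
= 42 / 39.7 * 42.5
= 44.96 MPa

44.96


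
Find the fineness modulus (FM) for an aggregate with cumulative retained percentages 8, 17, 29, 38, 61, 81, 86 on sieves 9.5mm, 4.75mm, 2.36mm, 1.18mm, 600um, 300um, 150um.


FM = sum(cumulative % retained) / 100
= 320 / 100
= 3.2

3.2


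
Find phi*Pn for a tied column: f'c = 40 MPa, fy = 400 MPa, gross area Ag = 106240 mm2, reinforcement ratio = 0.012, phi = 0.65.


Ast = rho * Ag = 0.012 * 106240 = 1274.88 mm2
phi*Pn = 0.65 * 0.80 * (0.85 * 40 * (106240 - 1274.88) + 400 * 1274.88) / 1000
= 2120.96 kN

2120.96


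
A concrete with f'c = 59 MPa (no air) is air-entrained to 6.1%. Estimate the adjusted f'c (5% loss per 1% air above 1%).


Strength loss = (6.1 - 1) * 5 = 25.5%
f'c = 59 * (1 - 25.5/100)
= 43.95 MPa

43.95


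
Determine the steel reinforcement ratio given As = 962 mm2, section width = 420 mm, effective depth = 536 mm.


rho = As / (b * d)
= 962 / (420 * 536)
= 0.0043

0.0043


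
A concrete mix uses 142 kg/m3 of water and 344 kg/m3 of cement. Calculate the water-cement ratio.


w/c = water / cement
w/c = 142 / 344 = 0.413

0.413


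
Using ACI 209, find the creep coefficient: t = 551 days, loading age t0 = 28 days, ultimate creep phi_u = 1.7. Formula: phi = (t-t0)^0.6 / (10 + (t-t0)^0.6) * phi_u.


dt = 551 - 28 = 523
phi = 523^0.6 / (10 + 523^0.6) * 1.7
= 1.378

1.378


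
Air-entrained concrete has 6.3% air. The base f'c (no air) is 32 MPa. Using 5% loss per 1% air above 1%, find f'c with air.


Strength loss = (6.3 - 1) * 5 = 26.5%
f'c = 32 * (1 - 26.5/100)
= 23.52 MPa

23.52


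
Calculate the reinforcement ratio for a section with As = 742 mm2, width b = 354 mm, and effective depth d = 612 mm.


rho = As / (b * d)
= 742 / (354 * 612)
= 0.0034

0.0034


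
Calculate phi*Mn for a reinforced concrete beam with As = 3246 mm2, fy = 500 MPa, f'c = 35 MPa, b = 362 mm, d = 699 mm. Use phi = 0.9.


a = As * fy / (0.85 * f'c * b)
= 3246 * 500 / (0.85 * 35 * 362)
= 150.7034 mm
Mn = As * fy * (d - a/2) / 10^6
= 1012.1812 kN-m
phi*Mn = 0.9 * 1012.1812 = 910.96 kN-m

910.96


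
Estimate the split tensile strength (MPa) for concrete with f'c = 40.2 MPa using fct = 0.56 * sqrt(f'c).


fct = 0.56 * sqrt(40.2)
= 0.56 * 6.34
= 3.551 MPa

3.551


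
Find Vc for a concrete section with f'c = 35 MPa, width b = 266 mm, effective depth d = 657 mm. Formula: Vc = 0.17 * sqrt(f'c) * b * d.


Vc = 0.17 * sqrt(35) * 266 * 657 / 1000
= 175.76 kN

175.76


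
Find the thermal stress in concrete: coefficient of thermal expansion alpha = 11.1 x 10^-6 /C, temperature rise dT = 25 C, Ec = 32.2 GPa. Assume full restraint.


sigma = alpha * dT * Ec
= 11.1e-6 * 25 * 32.2 * 1000
= 8.935 MPa

8.935


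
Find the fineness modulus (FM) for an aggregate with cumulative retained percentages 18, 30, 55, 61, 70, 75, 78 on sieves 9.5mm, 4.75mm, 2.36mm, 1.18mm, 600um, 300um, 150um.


FM = sum(cumulative % retained) / 100
= 387 / 100
= 3.87

3.87


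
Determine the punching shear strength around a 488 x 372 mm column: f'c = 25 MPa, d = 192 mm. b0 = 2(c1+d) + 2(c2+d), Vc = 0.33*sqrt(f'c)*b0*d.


b0 = 2*(488 + 192) + 2*(372 + 192) = 2488 mm
Vc = 0.33 * sqrt(25) * 2488 * 192 / 1000
= 788.2 kN

788.2


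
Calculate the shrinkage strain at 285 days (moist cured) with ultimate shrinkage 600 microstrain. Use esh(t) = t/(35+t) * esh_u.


esh(285) = 285 / (35 + 285) * 600
= 285 / 320 * 600
= 534.4 microstrain

534.4


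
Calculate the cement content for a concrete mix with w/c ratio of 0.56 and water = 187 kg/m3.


Cement = water / (w/c)
= 187 / 0.56
= 333.9 kg/m3

333.9


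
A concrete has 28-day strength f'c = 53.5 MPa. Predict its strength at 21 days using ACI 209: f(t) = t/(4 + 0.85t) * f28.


f(21) = 21 / (4 + 0.85 * 21) * 53.5
= 21 / 21.85 * 53.5
= 51.42 MPa

51.42


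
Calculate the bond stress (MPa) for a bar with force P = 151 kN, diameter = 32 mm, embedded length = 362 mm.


u = P / (pi * db * ld)
= 151 * 1000 / (pi * 32 * 362)
= 4.149 MPa

4.149


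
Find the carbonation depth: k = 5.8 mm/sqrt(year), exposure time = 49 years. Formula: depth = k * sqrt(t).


depth = k * sqrt(t)
= 5.8 * sqrt(49)
= 40.6 mm

40.6


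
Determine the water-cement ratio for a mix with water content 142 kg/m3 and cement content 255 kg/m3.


w/c = water / cement
w/c = 142 / 255 = 0.557

0.557


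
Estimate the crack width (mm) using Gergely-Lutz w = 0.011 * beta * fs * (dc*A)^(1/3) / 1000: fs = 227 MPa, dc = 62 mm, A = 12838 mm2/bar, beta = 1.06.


w = 0.011 * beta * fs * (dc * A)^(1/3) / 1000
= 0.011 * 1.06 * 227 * (62 * 12838)^(1/3) / 1000
= 0.245 mm

0.245


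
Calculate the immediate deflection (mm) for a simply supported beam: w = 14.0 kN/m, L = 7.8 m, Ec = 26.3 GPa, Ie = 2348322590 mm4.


Convert: L = 7.8 m = 7800 mm, Ec = 26.3 GPa = 26300 MPa
delta = 5 * 14.0 * 7800^4 / (384 * 26300 * 2348322590)
= 10.93 mm

10.93


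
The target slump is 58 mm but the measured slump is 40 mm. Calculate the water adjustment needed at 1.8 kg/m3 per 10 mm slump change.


Difference = 58 - 40 = 18 mm
Water adjustment = 18 * 1.8 / 10 = 3.2 kg/m3

3.2


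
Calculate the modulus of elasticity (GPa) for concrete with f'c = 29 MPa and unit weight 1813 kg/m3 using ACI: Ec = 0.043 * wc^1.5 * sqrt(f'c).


Ec = 0.043 * 1813^1.5 * sqrt(29) / 1000
= 17.88 GPa

17.88


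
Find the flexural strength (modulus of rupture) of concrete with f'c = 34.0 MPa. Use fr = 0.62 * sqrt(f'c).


fr = 0.62 * sqrt(34.0)
= 3.615 MPa

3.615


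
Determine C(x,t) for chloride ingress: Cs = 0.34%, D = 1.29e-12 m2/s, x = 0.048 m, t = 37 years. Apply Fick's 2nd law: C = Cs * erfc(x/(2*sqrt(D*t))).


t_seconds = 37 * 365.25 * 24 * 3600 = 1167631200.0 s
arg = 0.048 / (2 * sqrt(1.29e-12 * 1167631200.0))
= 0.6184
erfc(0.6184) = 0.3818
C = 0.34 * 0.3818 = 0.1298%

0.1298


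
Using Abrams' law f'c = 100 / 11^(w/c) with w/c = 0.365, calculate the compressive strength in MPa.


f'c = 100 / 11^0.365
= 100 / 2.399
= 41.68 MPa

41.68


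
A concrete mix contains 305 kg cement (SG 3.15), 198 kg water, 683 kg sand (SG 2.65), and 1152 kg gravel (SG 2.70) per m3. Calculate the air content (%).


Vol cement = 305 / (3.15 * 1000) = 0.096825 m3
Vol water = 198 / 1000 = 0.198 m3
Vol sand = 683 / (2.65 * 1000) = 0.257736 m3
Vol gravel = 1152 / (2.70 * 1000) = 0.426667 m3
Total solid + water volume = 0.979228 m3
Air = (1 - 0.979228) * 100 = 2.08%

2.08


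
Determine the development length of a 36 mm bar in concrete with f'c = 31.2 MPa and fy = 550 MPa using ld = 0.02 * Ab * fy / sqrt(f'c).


Ab = pi * 36^2 / 4 = 1017.876 mm2
ld = 0.02 * 1017.876 * 550 / sqrt(31.2)
= 2004.5 mm

2004.5


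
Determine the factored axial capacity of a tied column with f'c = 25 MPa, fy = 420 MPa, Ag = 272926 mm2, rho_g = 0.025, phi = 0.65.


Ast = rho * Ag = 0.025 * 272926 = 6823.15 mm2
phi*Pn = 0.65 * 0.80 * (0.85 * 25 * (272926 - 6823.15) + 420 * 6823.15) / 1000
= 4430.61 kN

4430.61


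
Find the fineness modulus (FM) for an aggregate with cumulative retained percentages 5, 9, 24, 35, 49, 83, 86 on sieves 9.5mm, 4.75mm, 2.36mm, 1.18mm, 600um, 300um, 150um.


FM = sum(cumulative % retained) / 100
= 291 / 100
= 2.91

2.91


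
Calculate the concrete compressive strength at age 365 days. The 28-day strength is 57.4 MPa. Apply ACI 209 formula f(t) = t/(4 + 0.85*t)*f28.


f(365) = 365 / (4 + 0.85 * 365) * 57.4
= 365 / 314.25 * 57.4
= 66.67 MPa

66.67


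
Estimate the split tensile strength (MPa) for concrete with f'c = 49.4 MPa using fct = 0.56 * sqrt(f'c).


fct = 0.56 * sqrt(49.4)
= 0.56 * 7.029
= 3.936 MPa

3.936


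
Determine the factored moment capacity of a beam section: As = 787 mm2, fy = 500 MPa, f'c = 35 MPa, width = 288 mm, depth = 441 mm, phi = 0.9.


a = As * fy / (0.85 * f'c * b)
= 787 * 500 / (0.85 * 35 * 288)
= 45.9267 mm
Mn = As * fy * (d - a/2) / 10^6
= 164.4974 kN-m
phi*Mn = 0.9 * 164.4974 = 148.05 kN-m

148.05


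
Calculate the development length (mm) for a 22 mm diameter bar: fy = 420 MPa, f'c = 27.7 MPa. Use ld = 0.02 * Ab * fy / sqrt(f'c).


Ab = pi * 22^2 / 4 = 380.133 mm2
ld = 0.02 * 380.133 * 420 / sqrt(27.7)
= 606.7 mm

606.7


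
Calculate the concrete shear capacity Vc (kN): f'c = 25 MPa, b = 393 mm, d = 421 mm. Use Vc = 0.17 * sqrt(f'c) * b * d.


Vc = 0.17 * sqrt(25) * 393 * 421 / 1000
= 140.64 kN

140.64


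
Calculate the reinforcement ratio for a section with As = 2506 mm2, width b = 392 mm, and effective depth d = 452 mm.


rho = As / (b * d)
= 2506 / (392 * 452)
= 0.0141

0.0141


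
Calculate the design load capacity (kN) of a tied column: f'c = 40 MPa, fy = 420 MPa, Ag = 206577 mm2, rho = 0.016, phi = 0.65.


Ast = rho * Ag = 0.016 * 206577 = 3305.232 mm2
phi*Pn = 0.65 * 0.80 * (0.85 * 40 * (206577 - 3305.232) + 420 * 3305.232) / 1000
= 4315.71 kN

4315.71


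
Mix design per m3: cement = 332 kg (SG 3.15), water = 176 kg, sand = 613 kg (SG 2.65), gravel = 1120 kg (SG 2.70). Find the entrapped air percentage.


Vol cement = 332 / (3.15 * 1000) = 0.105397 m3
Vol water = 176 / 1000 = 0.176 m3
Vol sand = 613 / (2.65 * 1000) = 0.231321 m3
Vol gravel = 1120 / (2.70 * 1000) = 0.414815 m3
Total solid + water volume = 0.927532 m3
Air = (1 - 0.927532) * 100 = 7.25%

7.25


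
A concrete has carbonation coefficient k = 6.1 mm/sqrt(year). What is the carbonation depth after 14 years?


depth = k * sqrt(t)
= 6.1 * sqrt(14)
= 22.82 mm

22.82


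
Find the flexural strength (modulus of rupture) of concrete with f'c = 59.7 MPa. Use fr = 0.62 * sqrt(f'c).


fr = 0.62 * sqrt(59.7)
= 4.79 MPa

4.79


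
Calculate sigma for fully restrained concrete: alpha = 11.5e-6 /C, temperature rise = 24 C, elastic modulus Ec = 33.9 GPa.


sigma = alpha * dT * Ec
= 11.5e-6 * 24 * 33.9 * 1000
= 9.356 MPa

9.356


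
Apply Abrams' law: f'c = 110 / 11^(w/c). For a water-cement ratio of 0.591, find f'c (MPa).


f'c = 110 / 11^0.591
= 110 / 4.125
= 26.66 MPa

26.66


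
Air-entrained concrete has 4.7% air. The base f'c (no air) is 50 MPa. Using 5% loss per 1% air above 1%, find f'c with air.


Strength loss = (4.7 - 1) * 5 = 18.5%
f'c = 50 * (1 - 18.5/100)
= 40.75 MPa

40.75


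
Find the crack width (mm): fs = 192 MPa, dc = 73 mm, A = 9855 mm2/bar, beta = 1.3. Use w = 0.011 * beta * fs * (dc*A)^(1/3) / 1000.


w = 0.011 * beta * fs * (dc * A)^(1/3) / 1000
= 0.011 * 1.3 * 192 * (73 * 9855)^(1/3) / 1000
= 0.246 mm

0.246


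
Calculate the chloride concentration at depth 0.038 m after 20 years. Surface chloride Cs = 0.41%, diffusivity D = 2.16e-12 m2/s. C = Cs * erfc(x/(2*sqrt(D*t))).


t_seconds = 20 * 365.25 * 24 * 3600 = 631152000.0 s
arg = 0.038 / (2 * sqrt(2.16e-12 * 631152000.0))
= 0.5146
erfc(0.5146) = 0.4668
C = 0.41 * 0.4668 = 0.1914%

0.1914


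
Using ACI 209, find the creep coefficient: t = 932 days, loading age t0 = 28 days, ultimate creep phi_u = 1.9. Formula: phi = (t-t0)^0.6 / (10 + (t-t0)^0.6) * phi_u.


dt = 932 - 28 = 904
phi = 904^0.6 / (10 + 904^0.6) * 1.9
= 1.626

1.626


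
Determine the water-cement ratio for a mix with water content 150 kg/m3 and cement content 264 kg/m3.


w/c = water / cement
w/c = 150 / 264 = 0.568

0.568


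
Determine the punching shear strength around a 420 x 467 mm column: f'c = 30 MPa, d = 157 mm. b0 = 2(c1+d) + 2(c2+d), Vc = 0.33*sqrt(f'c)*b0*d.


b0 = 2*(420 + 157) + 2*(467 + 157) = 2402 mm
Vc = 0.33 * sqrt(30) * 2402 * 157 / 1000
= 681.63 kN

681.63


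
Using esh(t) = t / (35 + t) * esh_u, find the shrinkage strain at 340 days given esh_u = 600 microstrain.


esh(340) = 340 / (35 + 340) * 600
= 340 / 375 * 600
= 544.0 microstrain

544.0


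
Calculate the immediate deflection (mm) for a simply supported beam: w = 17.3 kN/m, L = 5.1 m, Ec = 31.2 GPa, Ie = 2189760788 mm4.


Convert: L = 5.1 m = 5100 mm, Ec = 31.2 GPa = 31200 MPa
delta = 5 * 17.3 * 5100^4 / (384 * 31200 * 2189760788)
= 2.23 mm

2.23


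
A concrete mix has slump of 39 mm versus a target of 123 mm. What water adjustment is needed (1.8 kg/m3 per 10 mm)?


Difference = 123 - 39 = 84 mm
Water adjustment = 84 * 1.8 / 10 = 15.1 kg/m3

15.1


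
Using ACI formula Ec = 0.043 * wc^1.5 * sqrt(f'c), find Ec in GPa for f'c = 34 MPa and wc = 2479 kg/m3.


Ec = 0.043 * 2479^1.5 * sqrt(34) / 1000
= 30.95 GPa

30.95


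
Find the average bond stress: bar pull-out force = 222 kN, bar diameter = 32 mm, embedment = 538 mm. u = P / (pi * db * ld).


u = P / (pi * db * ld)
= 222 * 1000 / (pi * 32 * 538)
= 4.105 MPa

4.105


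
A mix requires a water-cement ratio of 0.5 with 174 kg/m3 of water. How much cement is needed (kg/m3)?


Cement = water / (w/c)
= 174 / 0.5
= 348.0 kg/m3

348.0


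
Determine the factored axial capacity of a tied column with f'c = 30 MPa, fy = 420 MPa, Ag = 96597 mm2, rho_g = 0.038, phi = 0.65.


Ast = rho * Ag = 0.038 * 96597 = 3670.686 mm2
phi*Pn = 0.65 * 0.80 * (0.85 * 30 * (96597 - 3670.686) + 420 * 3670.686) / 1000
= 2033.88 kN

2033.88


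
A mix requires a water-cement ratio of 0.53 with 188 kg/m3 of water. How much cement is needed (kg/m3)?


Cement = water / (w/c)
= 188 / 0.53
= 354.7 kg/m3

354.7


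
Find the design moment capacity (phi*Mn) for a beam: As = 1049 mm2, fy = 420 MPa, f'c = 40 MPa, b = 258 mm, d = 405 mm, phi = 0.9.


a = As * fy / (0.85 * f'c * b)
= 1049 * 420 / (0.85 * 40 * 258)
= 50.2257 mm
Mn = As * fy * (d - a/2) / 10^6
= 167.3707 kN-m
phi*Mn = 0.9 * 167.3707 = 150.63 kN-m

150.63


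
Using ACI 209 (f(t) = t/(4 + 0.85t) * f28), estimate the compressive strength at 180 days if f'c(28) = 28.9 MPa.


f(180) = 180 / (4 + 0.85 * 180) * 28.9
= 180 / 157.0 * 28.9
= 33.13 MPa

33.13


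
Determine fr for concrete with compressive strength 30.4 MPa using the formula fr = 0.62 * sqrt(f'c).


fr = 0.62 * sqrt(30.4)
= 3.418 MPa

3.418


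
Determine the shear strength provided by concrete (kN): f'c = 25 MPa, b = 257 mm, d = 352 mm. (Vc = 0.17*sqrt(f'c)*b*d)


Vc = 0.17 * sqrt(25) * 257 * 352 / 1000
= 76.89 kN

76.89


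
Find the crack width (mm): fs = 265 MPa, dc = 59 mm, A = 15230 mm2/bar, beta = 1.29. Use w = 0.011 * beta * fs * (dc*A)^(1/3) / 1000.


w = 0.011 * beta * fs * (dc * A)^(1/3) / 1000
= 0.011 * 1.29 * 265 * (59 * 15230)^(1/3) / 1000
= 0.363 mm

0.363


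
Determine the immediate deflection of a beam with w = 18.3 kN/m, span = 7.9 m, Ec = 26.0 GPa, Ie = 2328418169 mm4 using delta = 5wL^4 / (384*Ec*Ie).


Convert: L = 7.9 m = 7900 mm, Ec = 26.0 GPa = 26000 MPa
delta = 5 * 18.3 * 7900^4 / (384 * 26000 * 2328418169)
= 15.33 mm

15.33


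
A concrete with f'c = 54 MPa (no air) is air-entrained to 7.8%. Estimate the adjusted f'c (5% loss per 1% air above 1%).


Strength loss = (7.8 - 1) * 5 = 34.0%
f'c = 54 * (1 - 34.0/100)
= 35.64 MPa

35.64


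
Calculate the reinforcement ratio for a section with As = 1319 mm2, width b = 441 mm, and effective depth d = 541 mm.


rho = As / (b * d)
= 1319 / (441 * 541)
= 0.0055

0.0055


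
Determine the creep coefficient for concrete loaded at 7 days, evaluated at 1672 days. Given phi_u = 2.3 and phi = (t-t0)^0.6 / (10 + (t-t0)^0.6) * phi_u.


dt = 1672 - 7 = 1665
phi = 1665^0.6 / (10 + 1665^0.6) * 2.3
= 2.06

2.06


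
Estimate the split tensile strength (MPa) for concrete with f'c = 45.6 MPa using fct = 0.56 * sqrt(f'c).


fct = 0.56 * sqrt(45.6)
= 0.56 * 6.753
= 3.782 MPa

3.782


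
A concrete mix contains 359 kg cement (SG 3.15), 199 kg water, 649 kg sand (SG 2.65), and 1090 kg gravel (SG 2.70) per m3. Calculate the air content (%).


Vol cement = 359 / (3.15 * 1000) = 0.113968 m3
Vol water = 199 / 1000 = 0.199 m3
Vol sand = 649 / (2.65 * 1000) = 0.244906 m3
Vol gravel = 1090 / (2.70 * 1000) = 0.403704 m3
Total solid + water volume = 0.961578 m3
Air = (1 - 0.961578) * 100 = 3.84%

3.84


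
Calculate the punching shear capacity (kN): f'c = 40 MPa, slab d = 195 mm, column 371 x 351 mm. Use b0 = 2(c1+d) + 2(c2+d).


b0 = 2*(371 + 195) + 2*(351 + 195) = 2224 mm
Vc = 0.33 * sqrt(40) * 2224 * 195 / 1000
= 905.13 kN

905.13


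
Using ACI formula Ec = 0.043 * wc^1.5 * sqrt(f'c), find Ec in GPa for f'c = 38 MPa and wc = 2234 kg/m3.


Ec = 0.043 * 2234^1.5 * sqrt(38) / 1000
= 27.99 GPa

27.99


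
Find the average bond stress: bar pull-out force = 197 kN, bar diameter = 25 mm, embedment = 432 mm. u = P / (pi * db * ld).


u = P / (pi * db * ld)
= 197 * 1000 / (pi * 25 * 432)
= 5.806 MPa

5.806


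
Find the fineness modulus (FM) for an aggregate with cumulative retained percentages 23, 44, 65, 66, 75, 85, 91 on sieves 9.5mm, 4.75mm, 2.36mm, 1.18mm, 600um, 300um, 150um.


FM = sum(cumulative % retained) / 100
= 449 / 100
= 4.49

4.49


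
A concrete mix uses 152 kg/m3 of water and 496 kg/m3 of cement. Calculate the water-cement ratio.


w/c = water / cement
w/c = 152 / 496 = 0.306

0.306


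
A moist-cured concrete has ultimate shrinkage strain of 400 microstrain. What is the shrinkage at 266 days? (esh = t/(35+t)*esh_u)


esh(266) = 266 / (35 + 266) * 400
= 266 / 301 * 400
= 353.5 microstrain

353.5


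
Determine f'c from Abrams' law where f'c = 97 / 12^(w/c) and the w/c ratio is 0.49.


f'c = 97 / 12^0.49
= 97 / 3.379
= 28.71 MPa

28.71


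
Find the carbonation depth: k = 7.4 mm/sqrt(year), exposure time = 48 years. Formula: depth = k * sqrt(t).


depth = k * sqrt(t)
= 7.4 * sqrt(48)
= 51.27 mm

51.27


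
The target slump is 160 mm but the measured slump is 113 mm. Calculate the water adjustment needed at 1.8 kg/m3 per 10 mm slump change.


Difference = 160 - 113 = 47 mm
Water adjustment = 47 * 1.8 / 10 = 8.5 kg/m3

8.5
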